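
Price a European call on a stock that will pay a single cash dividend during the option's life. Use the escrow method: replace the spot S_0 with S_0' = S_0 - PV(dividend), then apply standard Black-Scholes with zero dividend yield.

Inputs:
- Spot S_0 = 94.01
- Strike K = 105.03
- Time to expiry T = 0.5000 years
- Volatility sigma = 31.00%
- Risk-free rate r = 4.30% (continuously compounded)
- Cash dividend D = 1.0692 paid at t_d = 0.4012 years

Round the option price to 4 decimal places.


Answer: Price = 4.5032

Derivation:
PV(D) = D * exp(-r * t_d) = 1.0692 * 0.98289636 = 1.05091278
S_0' = S_0 - PV(D) = 94.0100 - 1.05091278 = 92.95908722
d1 = (ln(S_0'/K) + (r + sigma^2/2)*T) / (sigma*sqrt(T)) = -0.34927220
d2 = d1 - sigma*sqrt(T) = -0.56847530
exp(-rT) = 0.97872948
N(d1) = 0.36344248; N(d2) = 0.28485614
C = S_0' * N(d1) - K * exp(-rT) * N(d2) = 92.95908722 * 0.36344248 - 105.0300 * 0.97872948 * 0.28485614 = 4.5032


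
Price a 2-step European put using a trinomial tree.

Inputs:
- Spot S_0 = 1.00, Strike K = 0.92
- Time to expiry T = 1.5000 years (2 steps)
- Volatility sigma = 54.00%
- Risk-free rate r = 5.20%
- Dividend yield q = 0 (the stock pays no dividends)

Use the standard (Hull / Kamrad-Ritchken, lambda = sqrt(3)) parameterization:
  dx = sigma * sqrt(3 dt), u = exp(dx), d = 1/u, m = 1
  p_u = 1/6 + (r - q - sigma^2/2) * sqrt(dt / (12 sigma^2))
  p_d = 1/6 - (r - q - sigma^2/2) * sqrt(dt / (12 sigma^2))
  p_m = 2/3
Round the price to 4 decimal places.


Answer: Price = V(0,0) = 0.1526

Derivation:
dt = T/N = 0.750000; dx = sigma*sqrt(3*dt) = 0.810000
u = exp(dx) = 2.247908; d = 1/u = 0.444858
p_u = 0.123241, p_m = 0.666667, p_d = 0.210093
Discount per step: exp(-r*dt) = 0.961751
Stock lattice S(k, j) with j the centered position index:
  k=0: S(0,+0) = 1.0000
  k=1: S(1,-1) = 0.4449; S(1,+0) = 1.0000; S(1,+1) = 2.2479
  k=2: S(2,-2) = 0.1979; S(2,-1) = 0.4449; S(2,+0) = 1.0000; S(2,+1) = 2.2479; S(2,+2) = 5.0531
Terminal payoffs V(N, j) = max(K - S_T, 0):
  V(2,-2) = 0.722101; V(2,-1) = 0.475142; V(2,+0) = 0.000000; V(2,+1) = 0.000000; V(2,+2) = 0.000000
Backward induction: V(k, j) = exp(-r*dt) * [p_u * V(k+1, j+1) + p_m * V(k+1, j) + p_d * V(k+1, j-1)]
  V(1,-1) = exp(-r*dt) * [p_u*0.000000 + p_m*0.475142 + p_d*0.722101] = 0.450551
  V(1,+0) = exp(-r*dt) * [p_u*0.000000 + p_m*0.000000 + p_d*0.475142] = 0.096006
  V(1,+1) = exp(-r*dt) * [p_u*0.000000 + p_m*0.000000 + p_d*0.000000] = 0.000000
  V(0,+0) = exp(-r*dt) * [p_u*0.000000 + p_m*0.096006 + p_d*0.450551] = 0.152592


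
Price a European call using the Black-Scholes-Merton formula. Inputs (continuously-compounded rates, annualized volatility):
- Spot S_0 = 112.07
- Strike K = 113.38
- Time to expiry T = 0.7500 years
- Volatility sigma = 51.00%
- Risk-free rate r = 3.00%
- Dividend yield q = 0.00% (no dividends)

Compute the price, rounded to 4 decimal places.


Answer: Price = 20.0938

Derivation:
d1 = (ln(S/K) + (r - q + 0.5*sigma^2) * T) / (sigma * sqrt(T)) = 0.24546707
d2 = d1 - sigma * sqrt(T) = -0.19620588
exp(-rT) = 0.97775124; exp(-qT) = 1.00000000
C = S_0 * exp(-qT) * N(d1) - K * exp(-rT) * N(d2)
N(d1) = 0.59695260; N(d2) = 0.42222451
C = 112.0700 * 1.00000000 * 0.59695260 - 113.3800 * 0.97775124 * 0.42222451 = 20.0938


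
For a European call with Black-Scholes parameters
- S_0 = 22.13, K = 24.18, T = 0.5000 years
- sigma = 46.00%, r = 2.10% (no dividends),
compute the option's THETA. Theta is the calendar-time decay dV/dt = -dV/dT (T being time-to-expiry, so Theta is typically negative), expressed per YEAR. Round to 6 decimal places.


Answer: Theta = -3.035709

Derivation:
d1 = -0.0774487636; d2 = -0.4027178829
phi(d1) = 0.3977475829; exp(-qT) = 1.0000000000; exp(-rT) = 0.9895549326
Theta = -S*exp(-qT)*phi(d1)*sigma/(2*sqrt(T)) - r*K*exp(-rT)*N(d2) + q*S*exp(-qT)*N(d1)
N(d1) = 0.4691332748; N(d2) = 0.3435778884; sqrt(T) = 0.7071067812
Term 1 = -22.1300 * 1.0000000000 * 0.3977475829 * 0.4600 / (2 * 0.7071067812) = -2.8630688830
Term 2 = -0.0210 * 24.1800 * 0.9895549326 * 0.3435778884 = -0.1726397130
Term 3 = 0 (no dividend yield, q = 0)
Theta = -2.8630688830 + (-0.1726397130) + (0.0000000000) = -3.035709


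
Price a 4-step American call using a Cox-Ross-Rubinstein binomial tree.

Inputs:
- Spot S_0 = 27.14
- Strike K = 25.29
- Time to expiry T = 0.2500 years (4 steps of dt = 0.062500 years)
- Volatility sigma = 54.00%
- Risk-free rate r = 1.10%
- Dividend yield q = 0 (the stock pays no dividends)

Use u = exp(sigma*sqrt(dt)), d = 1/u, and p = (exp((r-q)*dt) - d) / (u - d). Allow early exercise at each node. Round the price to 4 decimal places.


Answer: Price = V(0,0) = 3.9528

Derivation:
dt = T/N = 0.062500
u = exp(sigma*sqrt(dt)) = 1.144537; d = 1/u = 0.873716
p = (exp((r-q)*dt) - d) / (u - d) = 0.468841
Discount per step: exp(-r*dt) = 0.999313
Stock lattice S(k, i) with i counting down-moves:
  k=0: S(0,0) = 27.1400
  k=1: S(1,0) = 31.0627; S(1,1) = 23.7126
  k=2: S(2,0) = 35.5524; S(2,1) = 27.1400; S(2,2) = 20.7181
  k=3: S(3,0) = 40.6911; S(3,1) = 31.0627; S(3,2) = 23.7126; S(3,3) = 18.1018
  k=4: S(4,0) = 46.5724; S(4,1) = 35.5524; S(4,2) = 27.1400; S(4,3) = 20.7181; S(4,4) = 15.8158
Terminal payoffs V(N, i) = max(S_T - K, 0):
  V(4,0) = 21.282426; V(4,1) = 10.262435; V(4,2) = 1.850000; V(4,3) = 0.000000; V(4,4) = 0.000000
Backward induction: V(k, i) = exp(-r*dt) * [p * V(k+1, i) + (1-p) * V(k+1, i+1)]; then take max(V_cont, immediate exercise) for American.
  V(3,0) = exp(-r*dt) * [p*21.282426 + (1-p)*10.262435] = 15.418451; exercise = 15.401070; V(3,0) = max -> 15.418451
  V(3,1) = exp(-r*dt) * [p*10.262435 + (1-p)*1.850000] = 5.790109; exercise = 5.772728; V(3,1) = max -> 5.790109
  V(3,2) = exp(-r*dt) * [p*1.850000 + (1-p)*0.000000] = 0.866759; exercise = 0.000000; V(3,2) = max -> 0.866759
  V(3,3) = exp(-r*dt) * [p*0.000000 + (1-p)*0.000000] = 0.000000; exercise = 0.000000; V(3,3) = max -> 0.000000
  V(2,0) = exp(-r*dt) * [p*15.418451 + (1-p)*5.790109] = 10.297185; exercise = 10.262435; V(2,0) = max -> 10.297185
  V(2,1) = exp(-r*dt) * [p*5.790109 + (1-p)*0.866759] = 3.172843; exercise = 1.850000; V(2,1) = max -> 3.172843
  V(2,2) = exp(-r*dt) * [p*0.866759 + (1-p)*0.000000] = 0.406093; exercise = 0.000000; V(2,2) = max -> 0.406093
  V(1,0) = exp(-r*dt) * [p*10.297185 + (1-p)*3.172843] = 6.508548; exercise = 5.772728; V(1,0) = max -> 6.508548
  V(1,1) = exp(-r*dt) * [p*3.172843 + (1-p)*0.406093] = 1.702087; exercise = 0.000000; V(1,1) = max -> 1.702087
  V(0,0) = exp(-r*dt) * [p*6.508548 + (1-p)*1.702087] = 3.952833; exercise = 1.850000; V(0,0) = max -> 3.952833


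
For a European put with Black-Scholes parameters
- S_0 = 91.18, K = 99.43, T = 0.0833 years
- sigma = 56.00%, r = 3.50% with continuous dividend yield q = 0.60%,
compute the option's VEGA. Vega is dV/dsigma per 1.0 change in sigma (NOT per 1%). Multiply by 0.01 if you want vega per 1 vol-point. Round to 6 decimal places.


d1 = -0.4401598655; d2 = -0.6017856060
phi(d1) = 0.3621094058; exp(-qT) = 0.9995003249; exp(-rT) = 0.9970887459
Vega = S * exp(-qT) * phi(d1) * sqrt(T) = 91.1800 * 0.9995003249 * 0.3621094058 * 0.2886173938 = 9.524558

Answer: Vega = 9.524558


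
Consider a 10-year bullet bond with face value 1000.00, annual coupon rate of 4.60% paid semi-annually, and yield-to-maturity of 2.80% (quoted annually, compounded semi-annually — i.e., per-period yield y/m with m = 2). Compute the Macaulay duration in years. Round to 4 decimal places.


Answer: Macaulay duration = 8.2818 years

Derivation:
Coupon per period c = face * coupon_rate / m = 23.000000
Periods per year m = 2; per-period yield y/m = 0.014000
Number of cashflows N = 20
Cashflows (t years, CF_t, discount factor 1/(1+y/m)^(m*t), PV):
  t = 0.5000: CF_t = 23.000000, DF = 0.986193, PV = 22.682446
  t = 1.0000: CF_t = 23.000000, DF = 0.972577, PV = 22.369276
  t = 1.5000: CF_t = 23.000000, DF = 0.959149, PV = 22.060430
  t = 2.0000: CF_t = 23.000000, DF = 0.945906, PV = 21.755848
  t = 2.5000: CF_t = 23.000000, DF = 0.932847, PV = 21.455471
  t = 3.0000: CF_t = 23.000000, DF = 0.919967, PV = 21.159242
  t = 3.5000: CF_t = 23.000000, DF = 0.907265, PV = 20.867103
  t = 4.0000: CF_t = 23.000000, DF = 0.894739, PV = 20.578997
  t = 4.5000: CF_t = 23.000000, DF = 0.882386, PV = 20.294868
  t = 5.0000: CF_t = 23.000000, DF = 0.870203, PV = 20.014663
  t = 5.5000: CF_t = 23.000000, DF = 0.858188, PV = 19.738327
  t = 6.0000: CF_t = 23.000000, DF = 0.846339, PV = 19.465805
  t = 6.5000: CF_t = 23.000000, DF = 0.834654, PV = 19.197047
  t = 7.0000: CF_t = 23.000000, DF = 0.823130, PV = 18.931999
  t = 7.5000: CF_t = 23.000000, DF = 0.811766, PV = 18.670610
  t = 8.0000: CF_t = 23.000000, DF = 0.800558, PV = 18.412831
  t = 8.5000: CF_t = 23.000000, DF = 0.789505, PV = 18.158610
  t = 9.0000: CF_t = 23.000000, DF = 0.778604, PV = 17.907899
  t = 9.5000: CF_t = 23.000000, DF = 0.767854, PV = 17.660650
  t = 10.0000: CF_t = 1023.000000, DF = 0.757253, PV = 774.669636
Price P = sum_t PV_t = 1156.051758
Macaulay numerator sum_t t * PV_t:
  t * PV_t at t = 0.5000: 11.341223
  t * PV_t at t = 1.0000: 22.369276
  t * PV_t at t = 1.5000: 33.090645
  t * PV_t at t = 2.0000: 43.511696
  t * PV_t at t = 2.5000: 53.638679
  t * PV_t at t = 3.0000: 63.477726
  t * PV_t at t = 3.5000: 73.034859
  t * PV_t at t = 4.0000: 82.315987
  t * PV_t at t = 4.5000: 91.326908
  t * PV_t at t = 5.0000: 100.073316
  t * PV_t at t = 5.5000: 108.560796
  t * PV_t at t = 6.0000: 116.794832
  t * PV_t at t = 6.5000: 124.780803
  t * PV_t at t = 7.0000: 132.523991
  t * PV_t at t = 7.5000: 140.029576
  t * PV_t at t = 8.0000: 147.302644
  t * PV_t at t = 8.5000: 154.348185
  t * PV_t at t = 9.0000: 161.171095
  t * PV_t at t = 9.5000: 167.776178
  t * PV_t at t = 10.0000: 7746.696362
Macaulay duration D = (sum_t t * PV_t) / P = 9574.164776 / 1156.051758 = 8.281779


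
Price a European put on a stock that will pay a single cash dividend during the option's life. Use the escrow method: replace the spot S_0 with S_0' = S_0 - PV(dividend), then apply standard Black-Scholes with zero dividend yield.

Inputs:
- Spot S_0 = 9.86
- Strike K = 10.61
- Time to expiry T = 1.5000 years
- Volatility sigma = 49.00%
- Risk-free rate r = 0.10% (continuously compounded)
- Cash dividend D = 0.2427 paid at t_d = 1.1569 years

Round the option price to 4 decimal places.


PV(D) = D * exp(-r * t_d) = 0.2427 * 0.99884377 = 0.24241938
S_0' = S_0 - PV(D) = 9.8600 - 0.24241938 = 9.61758062
d1 = (ln(S_0'/K) + (r + sigma^2/2)*T) / (sigma*sqrt(T)) = 0.13892237
d2 = d1 - sigma*sqrt(T) = -0.46120262
exp(-rT) = 0.99850112
N(-d1) = 0.44475575; N(-d2) = 0.67767338
P = K * exp(-rT) * N(-d2) - S_0' * N(-d1) = 10.6100 * 0.99850112 * 0.67767338 - 9.61758062 * 0.44475575 = 2.9019

Answer: Price = 2.9019


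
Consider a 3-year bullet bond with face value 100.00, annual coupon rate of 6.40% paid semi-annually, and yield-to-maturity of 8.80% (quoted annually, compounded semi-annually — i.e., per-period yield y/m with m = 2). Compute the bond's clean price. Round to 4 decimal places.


Coupon per period c = face * coupon_rate / m = 3.200000
Periods per year m = 2; per-period yield y/m = 0.044000
Number of cashflows N = 6
Cashflows (t years, CF_t, discount factor 1/(1+y/m)^(m*t), PV):
  t = 0.5000: CF_t = 3.200000, DF = 0.957854, PV = 3.065134
  t = 1.0000: CF_t = 3.200000, DF = 0.917485, PV = 2.935952
  t = 1.5000: CF_t = 3.200000, DF = 0.878817, PV = 2.812215
  t = 2.0000: CF_t = 3.200000, DF = 0.841779, PV = 2.693692
  t = 2.5000: CF_t = 3.200000, DF = 0.806302, PV = 2.580165
  t = 3.0000: CF_t = 103.200000, DF = 0.772320, PV = 79.703374
Price P = sum_t PV_t = 93.790532

Answer: Price = 93.7905


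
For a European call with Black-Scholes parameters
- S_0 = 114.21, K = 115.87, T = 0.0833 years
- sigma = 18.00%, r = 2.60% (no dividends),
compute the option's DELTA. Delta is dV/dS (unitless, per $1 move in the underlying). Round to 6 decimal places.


d1 = -0.2100965612; d2 = -0.2620476920
phi(d1) = 0.3902339626; exp(-qT) = 1.0000000000; exp(-rT) = 0.9978365437
N(d1) = 0.4167961547
Delta = exp(-qT) * N(d1) = 1.0000000000 * 0.4167961547 = 0.416796

Answer: Delta = 0.416796


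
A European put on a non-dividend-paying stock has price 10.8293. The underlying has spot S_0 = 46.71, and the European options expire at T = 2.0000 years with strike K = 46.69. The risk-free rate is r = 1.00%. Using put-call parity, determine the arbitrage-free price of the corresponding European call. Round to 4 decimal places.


Answer: Call price = 11.7738

Derivation:
Put-call parity: C - P = S_0 * exp(-qT) - K * exp(-rT).
S_0 * exp(-qT) = 46.7100 * 1.00000000 = 46.71000000
K * exp(-rT) = 46.6900 * 0.98019867 = 45.76547606
C = P + S*exp(-qT) - K*exp(-rT)
C = 10.8293 + 46.71000000 - 45.76547606 = 11.7738


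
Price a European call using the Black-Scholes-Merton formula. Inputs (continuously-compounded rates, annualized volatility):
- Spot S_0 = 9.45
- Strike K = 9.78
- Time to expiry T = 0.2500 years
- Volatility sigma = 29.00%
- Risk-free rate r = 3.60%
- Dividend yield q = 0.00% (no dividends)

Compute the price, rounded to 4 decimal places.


d1 = (ln(S/K) + (r - q + 0.5*sigma^2) * T) / (sigma * sqrt(T)) = -0.10215340
d2 = d1 - sigma * sqrt(T) = -0.24715340
exp(-rT) = 0.99104038; exp(-qT) = 1.00000000
C = S_0 * exp(-qT) * N(d1) - K * exp(-rT) * N(d2)
N(d1) = 0.45931746; N(d2) = 0.40239476
C = 9.4500 * 1.00000000 * 0.45931746 - 9.7800 * 0.99104038 * 0.40239476 = 0.4404

Answer: Price = 0.4404


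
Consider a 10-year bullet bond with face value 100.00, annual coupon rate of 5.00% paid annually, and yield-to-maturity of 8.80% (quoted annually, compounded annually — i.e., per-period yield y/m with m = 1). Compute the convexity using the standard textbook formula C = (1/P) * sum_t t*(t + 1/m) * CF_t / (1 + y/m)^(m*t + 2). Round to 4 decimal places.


Coupon per period c = face * coupon_rate / m = 5.000000
Periods per year m = 1; per-period yield y/m = 0.088000
Number of cashflows N = 10
Cashflows (t years, CF_t, discount factor 1/(1+y/m)^(m*t), PV):
  t = 1.0000: CF_t = 5.000000, DF = 0.919118, PV = 4.595588
  t = 2.0000: CF_t = 5.000000, DF = 0.844777, PV = 4.223886
  t = 3.0000: CF_t = 5.000000, DF = 0.776450, PV = 3.882248
  t = 4.0000: CF_t = 5.000000, DF = 0.713649, PV = 3.568243
  t = 5.0000: CF_t = 5.000000, DF = 0.655927, PV = 3.279635
  t = 6.0000: CF_t = 5.000000, DF = 0.602874, PV = 3.014371
  t = 7.0000: CF_t = 5.000000, DF = 0.554112, PV = 2.770561
  t = 8.0000: CF_t = 5.000000, DF = 0.509294, PV = 2.546472
  t = 9.0000: CF_t = 5.000000, DF = 0.468101, PV = 2.340507
  t = 10.0000: CF_t = 105.000000, DF = 0.430240, PV = 45.175227
Price P = sum_t PV_t = 75.396738
Convexity numerator sum_t t*(t + 1/m) * CF_t / (1+y/m)^(m*t + 2):
  t = 1.0000: term = 7.764497
  t = 2.0000: term = 21.409458
  t = 3.0000: term = 39.355621
  t = 4.0000: term = 60.287410
  t = 5.0000: term = 83.116834
  t = 6.0000: term = 106.951808
  t = 7.0000: term = 131.068393
  t = 8.0000: term = 154.886493
  t = 9.0000: term = 177.948637
  t = 10.0000: term = 4197.930458
Convexity = (1/P) * sum = 4980.719609 / 75.396738 = 66.060147

Answer: Convexity = 66.0601


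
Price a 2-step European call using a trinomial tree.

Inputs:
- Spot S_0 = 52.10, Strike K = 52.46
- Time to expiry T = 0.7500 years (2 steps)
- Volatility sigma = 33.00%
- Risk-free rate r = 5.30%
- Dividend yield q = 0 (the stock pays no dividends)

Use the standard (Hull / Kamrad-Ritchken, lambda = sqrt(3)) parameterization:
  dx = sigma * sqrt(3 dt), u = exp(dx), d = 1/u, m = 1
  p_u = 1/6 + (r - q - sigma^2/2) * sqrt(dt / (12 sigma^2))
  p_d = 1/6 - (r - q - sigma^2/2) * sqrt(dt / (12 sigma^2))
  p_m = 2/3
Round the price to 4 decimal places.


dt = T/N = 0.375000; dx = sigma*sqrt(3*dt) = 0.350018
u = exp(dx) = 1.419093; d = 1/u = 0.704676
p_u = 0.165890, p_m = 0.666667, p_d = 0.167443
Discount per step: exp(-r*dt) = 0.980321
Stock lattice S(k, j) with j the centered position index:
  k=0: S(0,+0) = 52.1000
  k=1: S(1,-1) = 36.7136; S(1,+0) = 52.1000; S(1,+1) = 73.9347
  k=2: S(2,-2) = 25.8712; S(2,-1) = 36.7136; S(2,+0) = 52.1000; S(2,+1) = 73.9347; S(2,+2) = 104.9203
Terminal payoffs V(N, j) = max(S_T - K, 0):
  V(2,-2) = 0.000000; V(2,-1) = 0.000000; V(2,+0) = 0.000000; V(2,+1) = 21.474739; V(2,+2) = 52.460263
Backward induction: V(k, j) = exp(-r*dt) * [p_u * V(k+1, j+1) + p_m * V(k+1, j) + p_d * V(k+1, j-1)]
  V(1,-1) = exp(-r*dt) * [p_u*0.000000 + p_m*0.000000 + p_d*0.000000] = 0.000000
  V(1,+0) = exp(-r*dt) * [p_u*21.474739 + p_m*0.000000 + p_d*0.000000] = 3.492338
  V(1,+1) = exp(-r*dt) * [p_u*52.460263 + p_m*21.474739 + p_d*0.000000] = 22.566133
  V(0,+0) = exp(-r*dt) * [p_u*22.566133 + p_m*3.492338 + p_d*0.000000] = 5.952235

Answer: Price = V(0,0) = 5.9522


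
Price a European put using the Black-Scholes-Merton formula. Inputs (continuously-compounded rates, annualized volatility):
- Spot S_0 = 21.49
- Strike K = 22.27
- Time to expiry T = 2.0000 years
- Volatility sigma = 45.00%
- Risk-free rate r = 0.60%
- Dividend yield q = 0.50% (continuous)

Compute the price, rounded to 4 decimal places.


Answer: Price = 5.7742

Derivation:
d1 = (ln(S/K) + (r - q + 0.5*sigma^2) * T) / (sigma * sqrt(T)) = 0.26531782
d2 = d1 - sigma * sqrt(T) = -0.37107828
exp(-rT) = 0.98807171; exp(-qT) = 0.99004983
P = K * exp(-rT) * N(-d2) - S_0 * exp(-qT) * N(-d1)
N(-d1) = 0.39538232; N(-d2) = 0.64471039
P = 22.2700 * 0.98807171 * 0.64471039 - 21.4900 * 0.99004983 * 0.39538232 = 5.7742


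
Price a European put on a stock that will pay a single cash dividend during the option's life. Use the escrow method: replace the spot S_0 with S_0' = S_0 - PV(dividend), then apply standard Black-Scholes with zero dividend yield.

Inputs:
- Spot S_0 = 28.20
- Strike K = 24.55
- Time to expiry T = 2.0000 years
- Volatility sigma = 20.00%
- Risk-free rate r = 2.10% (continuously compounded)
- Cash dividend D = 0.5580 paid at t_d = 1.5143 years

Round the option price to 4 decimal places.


Answer: Price = 1.2708

Derivation:
PV(D) = D * exp(-r * t_d) = 0.5580 * 0.96870001 = 0.54053461
S_0' = S_0 - PV(D) = 28.2000 - 0.54053461 = 27.65946539
d1 = (ln(S_0'/K) + (r + sigma^2/2)*T) / (sigma*sqrt(T)) = 0.71154792
d2 = d1 - sigma*sqrt(T) = 0.42870521
exp(-rT) = 0.95886978
N(-d1) = 0.23837238; N(-d2) = 0.33406888
P = K * exp(-rT) * N(-d2) - S_0' * N(-d1) = 24.5500 * 0.95886978 * 0.33406888 - 27.65946539 * 0.23837238 = 1.2708


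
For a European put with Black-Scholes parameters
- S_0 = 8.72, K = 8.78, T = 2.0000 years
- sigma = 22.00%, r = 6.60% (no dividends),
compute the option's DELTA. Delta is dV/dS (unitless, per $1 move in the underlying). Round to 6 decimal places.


Answer: Delta = -0.288495

Derivation:
d1 = 0.5577877823; d2 = 0.2466607986
phi(d1) = 0.3414677167; exp(-qT) = 1.0000000000; exp(-rT) = 0.8763409951
N(-d1) = 0.2884946533
Delta = -exp(-qT) * N(-d1) = -1.0000000000 * 0.2884946533 = -0.288495


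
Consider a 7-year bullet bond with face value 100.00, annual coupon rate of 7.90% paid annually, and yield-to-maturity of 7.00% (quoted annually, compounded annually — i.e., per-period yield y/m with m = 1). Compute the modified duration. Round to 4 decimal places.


Coupon per period c = face * coupon_rate / m = 7.900000
Periods per year m = 1; per-period yield y/m = 0.070000
Number of cashflows N = 7
Cashflows (t years, CF_t, discount factor 1/(1+y/m)^(m*t), PV):
  t = 1.0000: CF_t = 7.900000, DF = 0.934579, PV = 7.383178
  t = 2.0000: CF_t = 7.900000, DF = 0.873439, PV = 6.900166
  t = 3.0000: CF_t = 7.900000, DF = 0.816298, PV = 6.448753
  t = 4.0000: CF_t = 7.900000, DF = 0.762895, PV = 6.026872
  t = 5.0000: CF_t = 7.900000, DF = 0.712986, PV = 5.632591
  t = 6.0000: CF_t = 7.900000, DF = 0.666342, PV = 5.264104
  t = 7.0000: CF_t = 107.900000, DF = 0.622750, PV = 67.194697
Price P = sum_t PV_t = 104.850360
First compute Macaulay numerator sum_t t * PV_t:
  t * PV_t at t = 1.0000: 7.383178
  t * PV_t at t = 2.0000: 13.800332
  t * PV_t at t = 3.0000: 19.346260
  t * PV_t at t = 4.0000: 24.107489
  t * PV_t at t = 5.0000: 28.162954
  t * PV_t at t = 6.0000: 31.584621
  t * PV_t at t = 7.0000: 470.362880
Macaulay duration D = 594.747713 / 104.850360 = 5.672348
Modified duration = D / (1 + y/m) = 5.672348 / (1 + 0.070000) = 5.301260

Answer: Modified duration = 5.3013


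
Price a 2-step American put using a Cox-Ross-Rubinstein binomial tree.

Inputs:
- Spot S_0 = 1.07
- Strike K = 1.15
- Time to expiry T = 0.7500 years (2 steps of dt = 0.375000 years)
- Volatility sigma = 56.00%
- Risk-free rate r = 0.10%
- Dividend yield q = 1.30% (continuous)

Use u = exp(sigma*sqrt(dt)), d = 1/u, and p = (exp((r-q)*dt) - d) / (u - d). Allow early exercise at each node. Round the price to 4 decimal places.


Answer: Price = V(0,0) = 0.2521

Derivation:
dt = T/N = 0.375000
u = exp(sigma*sqrt(dt)) = 1.409068; d = 1/u = 0.709689
p = (exp((r-q)*dt) - d) / (u - d) = 0.408678
Discount per step: exp(-r*dt) = 0.999625
Stock lattice S(k, i) with i counting down-moves:
  k=0: S(0,0) = 1.0700
  k=1: S(1,0) = 1.5077; S(1,1) = 0.7594
  k=2: S(2,0) = 2.1245; S(2,1) = 1.0700; S(2,2) = 0.5389
Terminal payoffs V(N, i) = max(K - S_T, 0):
  V(2,0) = 0.000000; V(2,1) = 0.080000; V(2,2) = 0.611086
Backward induction: V(k, i) = exp(-r*dt) * [p * V(k+1, i) + (1-p) * V(k+1, i+1)]; then take max(V_cont, immediate exercise) for American.
  V(1,0) = exp(-r*dt) * [p*0.000000 + (1-p)*0.080000] = 0.047288; exercise = 0.000000; V(1,0) = max -> 0.047288
  V(1,1) = exp(-r*dt) * [p*0.080000 + (1-p)*0.611086] = 0.393895; exercise = 0.390633; V(1,1) = max -> 0.393895
  V(0,0) = exp(-r*dt) * [p*0.047288 + (1-p)*0.393895] = 0.252149; exercise = 0.080000; V(0,0) = max -> 0.252149


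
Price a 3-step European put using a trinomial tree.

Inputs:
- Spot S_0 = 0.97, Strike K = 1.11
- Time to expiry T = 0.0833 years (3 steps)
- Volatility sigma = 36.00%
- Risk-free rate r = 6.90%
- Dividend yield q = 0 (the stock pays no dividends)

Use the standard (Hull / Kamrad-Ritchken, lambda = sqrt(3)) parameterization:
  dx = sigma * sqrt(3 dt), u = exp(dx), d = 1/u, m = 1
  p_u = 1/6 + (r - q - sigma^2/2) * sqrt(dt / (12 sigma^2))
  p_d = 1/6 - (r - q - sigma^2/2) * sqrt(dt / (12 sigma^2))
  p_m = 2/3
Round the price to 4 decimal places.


Answer: Price = V(0,0) = 0.1393

Derivation:
dt = T/N = 0.027767; dx = sigma*sqrt(3*dt) = 0.103902
u = exp(dx) = 1.109492; d = 1/u = 0.901313
p_u = 0.167228, p_m = 0.666667, p_d = 0.166105
Discount per step: exp(-r*dt) = 0.998086
Stock lattice S(k, j) with j the centered position index:
  k=0: S(0,+0) = 0.9700
  k=1: S(1,-1) = 0.8743; S(1,+0) = 0.9700; S(1,+1) = 1.0762
  k=2: S(2,-2) = 0.7880; S(2,-1) = 0.8743; S(2,+0) = 0.9700; S(2,+1) = 1.0762; S(2,+2) = 1.1940
  k=3: S(3,-3) = 0.7102; S(3,-2) = 0.7880; S(3,-1) = 0.8743; S(3,+0) = 0.9700; S(3,+1) = 1.0762; S(3,+2) = 1.1940; S(3,+3) = 1.3248
Terminal payoffs V(N, j) = max(K - S_T, 0):
  V(3,-3) = 0.399770; V(3,-2) = 0.322005; V(3,-1) = 0.235726; V(3,+0) = 0.140000; V(3,+1) = 0.033793; V(3,+2) = 0.000000; V(3,+3) = 0.000000
Backward induction: V(k, j) = exp(-r*dt) * [p_u * V(k+1, j+1) + p_m * V(k+1, j) + p_d * V(k+1, j-1)]
  V(2,-2) = exp(-r*dt) * [p_u*0.235726 + p_m*0.322005 + p_d*0.399770] = 0.319881
  V(2,-1) = exp(-r*dt) * [p_u*0.140000 + p_m*0.235726 + p_d*0.322005] = 0.233601
  V(2,+0) = exp(-r*dt) * [p_u*0.033793 + p_m*0.140000 + p_d*0.235726] = 0.137875
  V(2,+1) = exp(-r*dt) * [p_u*0.000000 + p_m*0.033793 + p_d*0.140000] = 0.045696
  V(2,+2) = exp(-r*dt) * [p_u*0.000000 + p_m*0.000000 + p_d*0.033793] = 0.005602
  V(1,-1) = exp(-r*dt) * [p_u*0.137875 + p_m*0.233601 + p_d*0.319881] = 0.231481
  V(1,+0) = exp(-r*dt) * [p_u*0.045696 + p_m*0.137875 + p_d*0.233601] = 0.138096
  V(1,+1) = exp(-r*dt) * [p_u*0.005602 + p_m*0.045696 + p_d*0.137875] = 0.054199
  V(0,+0) = exp(-r*dt) * [p_u*0.054199 + p_m*0.138096 + p_d*0.231481] = 0.139311


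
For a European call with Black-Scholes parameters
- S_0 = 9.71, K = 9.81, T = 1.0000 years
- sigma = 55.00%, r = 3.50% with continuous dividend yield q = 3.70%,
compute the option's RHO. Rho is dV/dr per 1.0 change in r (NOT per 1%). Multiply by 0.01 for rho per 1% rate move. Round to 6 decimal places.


d1 = 0.2527345613; d2 = -0.2972654387
phi(d1) = 0.3864024205; exp(-qT) = 0.9636761353; exp(-rT) = 0.9656054163
N(d2) = 0.3831319328
Rho = K*T*exp(-rT)*N(d2) = 9.8100 * 1.0000 * 0.9656054163 * 0.3831319328 = 3.629251

Answer: Rho = 3.629251


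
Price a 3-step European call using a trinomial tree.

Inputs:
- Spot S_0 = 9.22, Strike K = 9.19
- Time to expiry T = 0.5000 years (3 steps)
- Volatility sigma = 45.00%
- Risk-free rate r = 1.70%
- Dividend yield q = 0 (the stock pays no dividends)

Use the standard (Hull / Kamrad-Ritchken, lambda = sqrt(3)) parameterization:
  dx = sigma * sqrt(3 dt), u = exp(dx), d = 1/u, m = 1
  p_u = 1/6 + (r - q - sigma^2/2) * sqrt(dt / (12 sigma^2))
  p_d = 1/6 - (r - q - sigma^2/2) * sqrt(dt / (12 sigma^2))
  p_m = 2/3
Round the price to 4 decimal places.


dt = T/N = 0.166667; dx = sigma*sqrt(3*dt) = 0.318198
u = exp(dx) = 1.374648; d = 1/u = 0.727459
p_u = 0.144602, p_m = 0.666667, p_d = 0.188731
Discount per step: exp(-r*dt) = 0.997171
Stock lattice S(k, j) with j the centered position index:
  k=0: S(0,+0) = 9.2200
  k=1: S(1,-1) = 6.7072; S(1,+0) = 9.2200; S(1,+1) = 12.6743
  k=2: S(2,-2) = 4.8792; S(2,-1) = 6.7072; S(2,+0) = 9.2200; S(2,+1) = 12.6743; S(2,+2) = 17.4227
  k=3: S(3,-3) = 3.5494; S(3,-2) = 4.8792; S(3,-1) = 6.7072; S(3,+0) = 9.2200; S(3,+1) = 12.6743; S(3,+2) = 17.4227; S(3,+3) = 23.9500
Terminal payoffs V(N, j) = max(S_T - K, 0):
  V(3,-3) = 0.000000; V(3,-2) = 0.000000; V(3,-1) = 0.000000; V(3,+0) = 0.030000; V(3,+1) = 3.484259; V(3,+2) = 8.232651; V(3,+3) = 14.760021
Backward induction: V(k, j) = exp(-r*dt) * [p_u * V(k+1, j+1) + p_m * V(k+1, j) + p_d * V(k+1, j-1)]
  V(2,-2) = exp(-r*dt) * [p_u*0.000000 + p_m*0.000000 + p_d*0.000000] = 0.000000
  V(2,-1) = exp(-r*dt) * [p_u*0.030000 + p_m*0.000000 + p_d*0.000000] = 0.004326
  V(2,+0) = exp(-r*dt) * [p_u*3.484259 + p_m*0.030000 + p_d*0.000000] = 0.522350
  V(2,+1) = exp(-r*dt) * [p_u*8.232651 + p_m*3.484259 + p_d*0.030000] = 3.509005
  V(2,+2) = exp(-r*dt) * [p_u*14.760021 + p_m*8.232651 + p_d*3.484259] = 8.256927
  V(1,-1) = exp(-r*dt) * [p_u*0.522350 + p_m*0.004326 + p_d*0.000000] = 0.078195
  V(1,+0) = exp(-r*dt) * [p_u*3.509005 + p_m*0.522350 + p_d*0.004326] = 0.854037
  V(1,+1) = exp(-r*dt) * [p_u*8.256927 + p_m*3.509005 + p_d*0.522350] = 3.621616
  V(0,+0) = exp(-r*dt) * [p_u*3.621616 + p_m*0.854037 + p_d*0.078195] = 1.104675

Answer: Price = V(0,0) = 1.1047


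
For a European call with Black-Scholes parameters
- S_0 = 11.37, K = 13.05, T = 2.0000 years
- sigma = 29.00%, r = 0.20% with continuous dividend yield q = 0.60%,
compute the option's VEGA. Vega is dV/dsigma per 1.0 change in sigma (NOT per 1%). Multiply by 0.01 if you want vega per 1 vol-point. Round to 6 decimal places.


Answer: Vega = 6.266971

Derivation:
d1 = -0.1504670222; d2 = -0.5605889553
phi(d1) = 0.3944516543; exp(-qT) = 0.9880717129; exp(-rT) = 0.9960079893
Vega = S * exp(-qT) * phi(d1) * sqrt(T) = 11.3700 * 0.9880717129 * 0.3944516543 * 1.4142135624 = 6.266971


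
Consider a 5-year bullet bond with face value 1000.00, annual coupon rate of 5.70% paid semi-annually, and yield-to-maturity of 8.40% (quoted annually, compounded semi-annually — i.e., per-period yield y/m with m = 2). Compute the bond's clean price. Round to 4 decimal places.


Answer: Price = 891.5850

Derivation:
Coupon per period c = face * coupon_rate / m = 28.500000
Periods per year m = 2; per-period yield y/m = 0.042000
Number of cashflows N = 10
Cashflows (t years, CF_t, discount factor 1/(1+y/m)^(m*t), PV):
  t = 0.5000: CF_t = 28.500000, DF = 0.959693, PV = 27.351248
  t = 1.0000: CF_t = 28.500000, DF = 0.921010, PV = 26.248798
  t = 1.5000: CF_t = 28.500000, DF = 0.883887, PV = 25.190785
  t = 2.0000: CF_t = 28.500000, DF = 0.848260, PV = 24.175418
  t = 2.5000: CF_t = 28.500000, DF = 0.814069, PV = 23.200977
  t = 3.0000: CF_t = 28.500000, DF = 0.781257, PV = 22.265812
  t = 3.5000: CF_t = 28.500000, DF = 0.749766, PV = 21.368342
  t = 4.0000: CF_t = 28.500000, DF = 0.719545, PV = 20.507046
  t = 4.5000: CF_t = 28.500000, DF = 0.690543, PV = 19.680467
  t = 5.0000: CF_t = 1028.500000, DF = 0.662709, PV = 681.596115
Price P = sum_t PV_t = 891.585007


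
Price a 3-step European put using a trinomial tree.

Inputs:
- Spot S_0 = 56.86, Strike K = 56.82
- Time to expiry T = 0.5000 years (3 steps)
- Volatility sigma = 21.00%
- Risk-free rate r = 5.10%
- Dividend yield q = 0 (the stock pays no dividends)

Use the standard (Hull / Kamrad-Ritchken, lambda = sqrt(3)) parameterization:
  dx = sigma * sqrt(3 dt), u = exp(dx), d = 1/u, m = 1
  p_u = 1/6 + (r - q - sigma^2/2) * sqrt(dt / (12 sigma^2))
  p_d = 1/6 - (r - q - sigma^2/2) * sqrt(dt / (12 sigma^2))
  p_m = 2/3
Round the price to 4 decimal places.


Answer: Price = V(0,0) = 2.3311

Derivation:
dt = T/N = 0.166667; dx = sigma*sqrt(3*dt) = 0.148492
u = exp(dx) = 1.160084; d = 1/u = 0.862007
p_u = 0.182913, p_m = 0.666667, p_d = 0.150420
Discount per step: exp(-r*dt) = 0.991536
Stock lattice S(k, j) with j the centered position index:
  k=0: S(0,+0) = 56.8600
  k=1: S(1,-1) = 49.0137; S(1,+0) = 56.8600; S(1,+1) = 65.9624
  k=2: S(2,-2) = 42.2501; S(2,-1) = 49.0137; S(2,+0) = 56.8600; S(2,+1) = 65.9624; S(2,+2) = 76.5219
  k=3: S(3,-3) = 36.4199; S(3,-2) = 42.2501; S(3,-1) = 49.0137; S(3,+0) = 56.8600; S(3,+1) = 65.9624; S(3,+2) = 76.5219; S(3,+3) = 88.7718
Terminal payoffs V(N, j) = max(K - S_T, 0):
  V(3,-3) = 20.400118; V(3,-2) = 14.569877; V(3,-1) = 7.806308; V(3,+0) = 0.000000; V(3,+1) = 0.000000; V(3,+2) = 0.000000; V(3,+3) = 0.000000
Backward induction: V(k, j) = exp(-r*dt) * [p_u * V(k+1, j+1) + p_m * V(k+1, j) + p_d * V(k+1, j-1)]
  V(2,-2) = exp(-r*dt) * [p_u*7.806308 + p_m*14.569877 + p_d*20.400118] = 14.089445
  V(2,-1) = exp(-r*dt) * [p_u*0.000000 + p_m*7.806308 + p_d*14.569877] = 7.333209
  V(2,+0) = exp(-r*dt) * [p_u*0.000000 + p_m*0.000000 + p_d*7.806308] = 1.164287
  V(2,+1) = exp(-r*dt) * [p_u*0.000000 + p_m*0.000000 + p_d*0.000000] = 0.000000
  V(2,+2) = exp(-r*dt) * [p_u*0.000000 + p_m*0.000000 + p_d*0.000000] = 0.000000
  V(1,-1) = exp(-r*dt) * [p_u*1.164287 + p_m*7.333209 + p_d*14.089445] = 7.159985
  V(1,+0) = exp(-r*dt) * [p_u*0.000000 + p_m*1.164287 + p_d*7.333209] = 1.863347
  V(1,+1) = exp(-r*dt) * [p_u*0.000000 + p_m*0.000000 + p_d*1.164287] = 0.173650
  V(0,+0) = exp(-r*dt) * [p_u*0.173650 + p_m*1.863347 + p_d*7.159985] = 2.331101


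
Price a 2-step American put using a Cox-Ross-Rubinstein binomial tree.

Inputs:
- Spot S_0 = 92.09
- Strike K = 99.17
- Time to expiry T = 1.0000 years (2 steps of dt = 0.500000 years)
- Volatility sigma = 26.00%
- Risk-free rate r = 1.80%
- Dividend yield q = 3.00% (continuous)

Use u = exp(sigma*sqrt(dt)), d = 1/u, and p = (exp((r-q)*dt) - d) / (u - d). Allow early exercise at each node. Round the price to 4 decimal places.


Answer: Price = V(0,0) = 14.4094

Derivation:
dt = T/N = 0.500000
u = exp(sigma*sqrt(dt)) = 1.201833; d = 1/u = 0.832062
p = (exp((r-q)*dt) - d) / (u - d) = 0.437989
Discount per step: exp(-r*dt) = 0.991040
Stock lattice S(k, i) with i counting down-moves:
  k=0: S(0,0) = 92.0900
  k=1: S(1,0) = 110.6768; S(1,1) = 76.6246
  k=2: S(2,0) = 133.0150; S(2,1) = 92.0900; S(2,2) = 63.7565
Terminal payoffs V(N, i) = max(K - S_T, 0):
  V(2,0) = 0.000000; V(2,1) = 7.080000; V(2,2) = 35.413520
Backward induction: V(k, i) = exp(-r*dt) * [p * V(k+1, i) + (1-p) * V(k+1, i+1)]; then take max(V_cont, immediate exercise) for American.
  V(1,0) = exp(-r*dt) * [p*0.000000 + (1-p)*7.080000] = 3.943385; exercise = 0.000000; V(1,0) = max -> 3.943385
  V(1,1) = exp(-r*dt) * [p*7.080000 + (1-p)*35.413520] = 22.797634; exercise = 22.545368; V(1,1) = max -> 22.797634
  V(0,0) = exp(-r*dt) * [p*3.943385 + (1-p)*22.797634] = 14.409403; exercise = 7.080000; V(0,0) = max -> 14.409403


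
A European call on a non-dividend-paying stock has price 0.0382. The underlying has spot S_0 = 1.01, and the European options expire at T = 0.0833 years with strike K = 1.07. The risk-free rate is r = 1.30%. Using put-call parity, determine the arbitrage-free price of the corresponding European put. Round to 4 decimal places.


Put-call parity: C - P = S_0 * exp(-qT) - K * exp(-rT).
S_0 * exp(-qT) = 1.0100 * 1.00000000 = 1.01000000
K * exp(-rT) = 1.0700 * 0.99891769 = 1.06884192
P = C - S*exp(-qT) + K*exp(-rT)
P = 0.0382 - 1.01000000 + 1.06884192 = 0.0970

Answer: Put price = 0.0970


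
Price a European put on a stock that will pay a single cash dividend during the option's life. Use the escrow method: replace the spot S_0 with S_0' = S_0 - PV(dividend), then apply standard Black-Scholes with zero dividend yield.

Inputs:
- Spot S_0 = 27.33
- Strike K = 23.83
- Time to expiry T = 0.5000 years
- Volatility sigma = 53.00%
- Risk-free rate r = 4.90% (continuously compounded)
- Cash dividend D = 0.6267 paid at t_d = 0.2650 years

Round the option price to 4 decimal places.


Answer: Price = 2.2321

Derivation:
PV(D) = D * exp(-r * t_d) = 0.6267 * 0.98709894 = 0.61861491
S_0' = S_0 - PV(D) = 27.3300 - 0.61861491 = 26.71138509
d1 = (ln(S_0'/K) + (r + sigma^2/2)*T) / (sigma*sqrt(T)) = 0.55733247
d2 = d1 - sigma*sqrt(T) = 0.18256588
exp(-rT) = 0.97579769
N(-d1) = 0.28865015; N(-d2) = 0.42756933
P = K * exp(-rT) * N(-d2) - S_0' * N(-d1) = 23.8300 * 0.97579769 * 0.42756933 - 26.71138509 * 0.28865015 = 2.2321


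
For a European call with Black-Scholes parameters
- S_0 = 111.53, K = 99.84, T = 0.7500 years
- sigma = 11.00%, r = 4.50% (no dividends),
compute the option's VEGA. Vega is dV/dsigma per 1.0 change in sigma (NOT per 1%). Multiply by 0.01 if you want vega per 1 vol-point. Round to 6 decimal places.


d1 = 1.5642225204; d2 = 1.4689597260
phi(d1) = 0.1173804888; exp(-qT) = 1.0000000000; exp(-rT) = 0.9668131777
Vega = S * exp(-qT) * phi(d1) * sqrt(T) = 111.5300 * 1.0000000000 * 0.1173804888 * 0.8660254038 = 11.337525

Answer: Vega = 11.337525


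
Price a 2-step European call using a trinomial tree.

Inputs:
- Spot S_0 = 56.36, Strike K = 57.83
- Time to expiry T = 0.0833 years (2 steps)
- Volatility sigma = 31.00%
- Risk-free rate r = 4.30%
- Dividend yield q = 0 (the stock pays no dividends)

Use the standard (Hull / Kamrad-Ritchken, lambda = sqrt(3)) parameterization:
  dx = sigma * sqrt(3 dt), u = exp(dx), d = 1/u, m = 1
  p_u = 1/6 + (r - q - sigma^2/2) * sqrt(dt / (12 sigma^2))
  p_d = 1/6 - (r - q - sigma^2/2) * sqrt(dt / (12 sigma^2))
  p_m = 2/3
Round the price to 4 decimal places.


dt = T/N = 0.041650; dx = sigma*sqrt(3*dt) = 0.109580
u = exp(dx) = 1.115809; d = 1/u = 0.896211
p_u = 0.165707, p_m = 0.666667, p_d = 0.167626
Discount per step: exp(-r*dt) = 0.998211
Stock lattice S(k, j) with j the centered position index:
  k=0: S(0,+0) = 56.3600
  k=1: S(1,-1) = 50.5104; S(1,+0) = 56.3600; S(1,+1) = 62.8870
  k=2: S(2,-2) = 45.2680; S(2,-1) = 50.5104; S(2,+0) = 56.3600; S(2,+1) = 62.8870; S(2,+2) = 70.1699
Terminal payoffs V(N, j) = max(S_T - K, 0):
  V(2,-2) = 0.000000; V(2,-1) = 0.000000; V(2,+0) = 0.000000; V(2,+1) = 5.056991; V(2,+2) = 12.339865
Backward induction: V(k, j) = exp(-r*dt) * [p_u * V(k+1, j+1) + p_m * V(k+1, j) + p_d * V(k+1, j-1)]
  V(1,-1) = exp(-r*dt) * [p_u*0.000000 + p_m*0.000000 + p_d*0.000000] = 0.000000
  V(1,+0) = exp(-r*dt) * [p_u*5.056991 + p_m*0.000000 + p_d*0.000000] = 0.836479
  V(1,+1) = exp(-r*dt) * [p_u*12.339865 + p_m*5.056991 + p_d*0.000000] = 5.406437
  V(0,+0) = exp(-r*dt) * [p_u*5.406437 + p_m*0.836479 + p_d*0.000000] = 1.450936

Answer: Price = V(0,0) = 1.4509


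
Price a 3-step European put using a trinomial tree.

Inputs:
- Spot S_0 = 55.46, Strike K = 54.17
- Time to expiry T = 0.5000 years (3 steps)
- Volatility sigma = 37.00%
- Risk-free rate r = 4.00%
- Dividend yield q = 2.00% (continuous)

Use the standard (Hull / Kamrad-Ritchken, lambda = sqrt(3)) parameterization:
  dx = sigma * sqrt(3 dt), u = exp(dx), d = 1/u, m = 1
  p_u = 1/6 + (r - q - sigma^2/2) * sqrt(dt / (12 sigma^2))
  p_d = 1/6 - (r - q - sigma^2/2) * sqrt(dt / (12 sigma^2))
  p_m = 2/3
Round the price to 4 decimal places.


dt = T/N = 0.166667; dx = sigma*sqrt(3*dt) = 0.261630
u = exp(dx) = 1.299045; d = 1/u = 0.769796
p_u = 0.151235, p_m = 0.666667, p_d = 0.182099
Discount per step: exp(-r*dt) = 0.993356
Stock lattice S(k, j) with j the centered position index:
  k=0: S(0,+0) = 55.4600
  k=1: S(1,-1) = 42.6929; S(1,+0) = 55.4600; S(1,+1) = 72.0450
  k=2: S(2,-2) = 32.8648; S(2,-1) = 42.6929; S(2,+0) = 55.4600; S(2,+1) = 72.0450; S(2,+2) = 93.5898
  k=3: S(3,-3) = 25.2992; S(3,-2) = 32.8648; S(3,-1) = 42.6929; S(3,+0) = 55.4600; S(3,+1) = 72.0450; S(3,+2) = 93.5898; S(3,+3) = 121.5773
Terminal payoffs V(N, j) = max(K - S_T, 0):
  V(3,-3) = 28.870781; V(3,-2) = 21.305172; V(3,-1) = 11.477104; V(3,+0) = 0.000000; V(3,+1) = 0.000000; V(3,+2) = 0.000000; V(3,+3) = 0.000000
Backward induction: V(k, j) = exp(-r*dt) * [p_u * V(k+1, j+1) + p_m * V(k+1, j) + p_d * V(k+1, j-1)]
  V(2,-2) = exp(-r*dt) * [p_u*11.477104 + p_m*21.305172 + p_d*28.870781] = 21.055677
  V(2,-1) = exp(-r*dt) * [p_u*0.000000 + p_m*11.477104 + p_d*21.305172] = 11.454431
  V(2,+0) = exp(-r*dt) * [p_u*0.000000 + p_m*0.000000 + p_d*11.477104] = 2.076080
  V(2,+1) = exp(-r*dt) * [p_u*0.000000 + p_m*0.000000 + p_d*0.000000] = 0.000000
  V(2,+2) = exp(-r*dt) * [p_u*0.000000 + p_m*0.000000 + p_d*0.000000] = 0.000000
  V(1,-1) = exp(-r*dt) * [p_u*2.076080 + p_m*11.454431 + p_d*21.055677] = 11.706174
  V(1,+0) = exp(-r*dt) * [p_u*0.000000 + p_m*2.076080 + p_d*11.454431] = 3.446836
  V(1,+1) = exp(-r*dt) * [p_u*0.000000 + p_m*0.000000 + p_d*2.076080] = 0.375540
  V(0,+0) = exp(-r*dt) * [p_u*0.375540 + p_m*3.446836 + p_d*11.706174] = 4.456556

Answer: Price = V(0,0) = 4.4566


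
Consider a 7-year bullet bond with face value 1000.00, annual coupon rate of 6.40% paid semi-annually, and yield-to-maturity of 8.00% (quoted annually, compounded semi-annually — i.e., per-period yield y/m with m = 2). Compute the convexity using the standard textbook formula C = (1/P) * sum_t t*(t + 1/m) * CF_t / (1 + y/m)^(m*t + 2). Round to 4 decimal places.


Answer: Convexity = 36.5925

Derivation:
Coupon per period c = face * coupon_rate / m = 32.000000
Periods per year m = 2; per-period yield y/m = 0.040000
Number of cashflows N = 14
Cashflows (t years, CF_t, discount factor 1/(1+y/m)^(m*t), PV):
  t = 0.5000: CF_t = 32.000000, DF = 0.961538, PV = 30.769231
  t = 1.0000: CF_t = 32.000000, DF = 0.924556, PV = 29.585799
  t = 1.5000: CF_t = 32.000000, DF = 0.888996, PV = 28.447883
  t = 2.0000: CF_t = 32.000000, DF = 0.854804, PV = 27.353734
  t = 2.5000: CF_t = 32.000000, DF = 0.821927, PV = 26.301667
  t = 3.0000: CF_t = 32.000000, DF = 0.790315, PV = 25.290065
  t = 3.5000: CF_t = 32.000000, DF = 0.759918, PV = 24.317370
  t = 4.0000: CF_t = 32.000000, DF = 0.730690, PV = 23.382087
  t = 4.5000: CF_t = 32.000000, DF = 0.702587, PV = 22.482776
  t = 5.0000: CF_t = 32.000000, DF = 0.675564, PV = 21.618053
  t = 5.5000: CF_t = 32.000000, DF = 0.649581, PV = 20.786590
  t = 6.0000: CF_t = 32.000000, DF = 0.624597, PV = 19.987106
  t = 6.5000: CF_t = 32.000000, DF = 0.600574, PV = 19.218371
  t = 7.0000: CF_t = 1032.000000, DF = 0.577475, PV = 595.954285
Price P = sum_t PV_t = 915.495017
Convexity numerator sum_t t*(t + 1/m) * CF_t / (1+y/m)^(m*t + 2):
  t = 0.5000: term = 14.223942
  t = 1.0000: term = 41.030601
  t = 1.5000: term = 78.905002
  t = 2.0000: term = 126.450324
  t = 2.5000: term = 182.380275
  t = 3.0000: term = 245.511909
  t = 3.5000: term = 314.758858
  t = 4.0000: term = 389.124961
  t = 4.5000: term = 467.698271
  t = 5.0000: term = 549.645404
  t = 5.5000: term = 634.206235
  t = 6.0000: term = 720.688903
  t = 6.5000: term = 808.465116
  t = 7.0000: term = 28927.144959
Convexity = (1/P) * sum = 33500.234759 / 915.495017 = 36.592482


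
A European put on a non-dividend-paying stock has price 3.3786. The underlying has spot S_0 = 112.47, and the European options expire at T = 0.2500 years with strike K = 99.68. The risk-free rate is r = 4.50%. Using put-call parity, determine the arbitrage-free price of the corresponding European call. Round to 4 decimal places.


Put-call parity: C - P = S_0 * exp(-qT) - K * exp(-rT).
S_0 * exp(-qT) = 112.4700 * 1.00000000 = 112.47000000
K * exp(-rT) = 99.6800 * 0.98881304 = 98.56488429
C = P + S*exp(-qT) - K*exp(-rT)
C = 3.3786 + 112.47000000 - 98.56488429 = 17.2837

Answer: Call price = 17.2837
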